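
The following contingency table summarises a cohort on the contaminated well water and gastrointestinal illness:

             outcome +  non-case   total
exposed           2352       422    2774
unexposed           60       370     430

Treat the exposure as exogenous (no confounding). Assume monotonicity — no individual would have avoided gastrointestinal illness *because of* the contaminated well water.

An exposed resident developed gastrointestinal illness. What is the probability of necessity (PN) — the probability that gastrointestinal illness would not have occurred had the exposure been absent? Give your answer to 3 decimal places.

PN ≈ 0.835

p₁ = P(outcome | exposed) = 2352/2774 = 0.84787
p₀ = P(outcome | unexposed) = 60/430 = 0.13953
Under exogeneity and monotonicity, PN = (p₁ − p₀) / p₁.
PN = (0.84787 − 0.13953) / 0.84787 = 0.70834 / 0.84787 ≈ 0.8354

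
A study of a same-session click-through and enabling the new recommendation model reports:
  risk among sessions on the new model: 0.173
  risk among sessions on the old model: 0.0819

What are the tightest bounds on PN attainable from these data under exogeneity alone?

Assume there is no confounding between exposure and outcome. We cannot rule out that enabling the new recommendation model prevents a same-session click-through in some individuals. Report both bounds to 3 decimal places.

0.527 ≤ PN ≤ 1.000

Let p₁ = 0.173, p₀ = 0.0819.
Under exogeneity alone the bounds on PN are max{0,(p₁−p₀)/p₁} ≤ PN ≤ min{1,(1−p₀)/p₁}.
  lower = (p₁ − p₀)/p₁ = 0.0911 / 0.173 ≈ 0.5266
  upper = min{1, (1 − p₀)/p₁} = 0.9181 / 0.173 ≈ 5.3069 → capped at 1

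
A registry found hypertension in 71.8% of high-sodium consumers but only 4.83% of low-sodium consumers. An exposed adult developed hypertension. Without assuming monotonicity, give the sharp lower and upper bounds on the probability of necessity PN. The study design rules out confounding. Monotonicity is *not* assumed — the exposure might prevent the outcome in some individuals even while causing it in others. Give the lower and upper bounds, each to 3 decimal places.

p₁ = 0.718, p₀ = 0.0483.
Under exogeneity alone the bounds on PN are max{0,(p₁−p₀)/p₁} ≤ PN ≤ min{1,(1−p₀)/p₁}.
  lower = (p₁ − p₀)/p₁ = 0.6697 / 0.718 ≈ 0.9327
  upper = min{1, (1 − p₀)/p₁} = 0.9517 / 0.718 ≈ 1.3255 → capped at 1

0.933 ≤ PN ≤ 1.000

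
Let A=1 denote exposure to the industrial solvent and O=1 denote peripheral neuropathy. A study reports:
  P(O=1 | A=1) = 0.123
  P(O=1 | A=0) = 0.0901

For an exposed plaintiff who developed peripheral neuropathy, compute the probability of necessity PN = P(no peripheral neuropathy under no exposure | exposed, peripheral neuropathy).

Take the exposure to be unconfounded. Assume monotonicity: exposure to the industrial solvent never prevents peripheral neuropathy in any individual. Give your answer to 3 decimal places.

Let p₁ = 0.123, p₀ = 0.0901.
Under exogeneity and monotonicity, PN = (p₁ − p₀) / p₁.
PN = (0.123 − 0.0901) / 0.123 = 0.0329 / 0.123 ≈ 0.2675

PN ≈ 0.267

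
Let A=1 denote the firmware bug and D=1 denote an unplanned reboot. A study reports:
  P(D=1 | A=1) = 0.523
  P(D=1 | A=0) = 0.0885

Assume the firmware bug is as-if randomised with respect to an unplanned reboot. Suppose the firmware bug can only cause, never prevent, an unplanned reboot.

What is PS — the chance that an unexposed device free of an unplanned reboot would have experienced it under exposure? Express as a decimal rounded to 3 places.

Let p₁ = 0.523, p₀ = 0.0885.
Under exogeneity and monotonicity, PS = (p₁ − p₀) / (1 − p₀).
PS = (0.523 − 0.0885) / (1 − 0.0885) = 0.4345 / 0.9115 ≈ 0.4767

PS ≈ 0.477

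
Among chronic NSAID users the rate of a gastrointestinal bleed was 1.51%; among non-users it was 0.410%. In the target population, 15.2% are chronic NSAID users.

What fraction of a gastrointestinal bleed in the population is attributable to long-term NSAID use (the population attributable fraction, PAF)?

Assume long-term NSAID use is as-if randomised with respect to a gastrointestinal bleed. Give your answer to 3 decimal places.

PAF ≈ 0.290

p₁ = 0.0151, p₀ = 0.0041.
Overall risk P(Y=1) = π·p₁ + (1−π)·p₀ = 0.152×0.0151 + 0.848×0.0041 = 0.005772.
Under exogeneity, PAF = [P(Y=1) − p₀] / P(Y=1).
PAF = (0.005772 − 0.0041) / 0.005772 ≈ 0.2897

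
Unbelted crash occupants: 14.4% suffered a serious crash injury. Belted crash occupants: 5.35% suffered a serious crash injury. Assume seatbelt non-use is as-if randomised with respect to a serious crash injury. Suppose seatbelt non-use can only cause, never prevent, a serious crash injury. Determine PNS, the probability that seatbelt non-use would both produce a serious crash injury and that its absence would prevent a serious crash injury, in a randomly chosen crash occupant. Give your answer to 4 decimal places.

PNS ≈ 0.0905

p₁ = 0.144, p₀ = 0.0535.
Under exogeneity and monotonicity, PNS = p₁ − p₀.
PNS = 0.144 − 0.0535 = 0.0905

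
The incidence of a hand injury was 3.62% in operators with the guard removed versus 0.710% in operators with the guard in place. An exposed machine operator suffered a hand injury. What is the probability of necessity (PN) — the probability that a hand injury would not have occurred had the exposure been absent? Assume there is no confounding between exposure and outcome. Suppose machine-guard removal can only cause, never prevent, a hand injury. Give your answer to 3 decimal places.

p₁ = 0.0362, p₀ = 0.0071.
Under exogeneity and monotonicity, PN = (p₁ − p₀) / p₁.
PN = (0.0362 − 0.0071) / 0.0362 = 0.0291 / 0.0362 ≈ 0.8039

PN ≈ 0.804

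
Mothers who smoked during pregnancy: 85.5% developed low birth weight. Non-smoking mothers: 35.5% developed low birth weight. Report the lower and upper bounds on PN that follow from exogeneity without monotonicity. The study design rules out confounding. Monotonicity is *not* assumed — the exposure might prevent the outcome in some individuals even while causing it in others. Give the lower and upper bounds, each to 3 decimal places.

0.585 ≤ PN ≤ 0.754

p₁ = 0.855, p₀ = 0.355.
Under exogeneity alone the bounds on PN are max{0,(p₁−p₀)/p₁} ≤ PN ≤ min{1,(1−p₀)/p₁}.
  lower = (p₁ − p₀)/p₁ = 0.5 / 0.855 ≈ 0.5848
  upper = min{1, (1 − p₀)/p₁} = 0.645 / 0.855 ≈ 0.7544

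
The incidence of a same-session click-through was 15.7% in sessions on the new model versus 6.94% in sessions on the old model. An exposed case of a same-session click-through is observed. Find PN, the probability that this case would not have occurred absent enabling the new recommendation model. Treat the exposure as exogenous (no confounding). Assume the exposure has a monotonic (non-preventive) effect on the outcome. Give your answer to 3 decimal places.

p₁ = 0.157, p₀ = 0.0694.
Under exogeneity and monotonicity, PN = (p₁ − p₀) / p₁.
PN = (0.157 − 0.0694) / 0.157 = 0.0876 / 0.157 ≈ 0.5580

PN ≈ 0.558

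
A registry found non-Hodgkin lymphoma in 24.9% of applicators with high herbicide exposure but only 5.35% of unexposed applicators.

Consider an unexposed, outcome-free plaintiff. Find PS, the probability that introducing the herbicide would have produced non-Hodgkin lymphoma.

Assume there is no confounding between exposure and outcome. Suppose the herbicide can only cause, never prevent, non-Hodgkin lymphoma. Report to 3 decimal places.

p₁ = 0.249, p₀ = 0.0535.
Under exogeneity and monotonicity, PS = (p₁ − p₀) / (1 − p₀).
PS = (0.249 − 0.0535) / (1 − 0.0535) = 0.1955 / 0.9465 ≈ 0.2066

PS ≈ 0.207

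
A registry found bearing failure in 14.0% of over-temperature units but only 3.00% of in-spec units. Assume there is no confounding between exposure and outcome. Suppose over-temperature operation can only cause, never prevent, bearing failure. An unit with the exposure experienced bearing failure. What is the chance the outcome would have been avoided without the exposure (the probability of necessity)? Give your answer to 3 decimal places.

p₁ = 0.14, p₀ = 0.03.
Under exogeneity and monotonicity, PN = (p₁ − p₀) / p₁.
PN = (0.14 − 0.03) / 0.14 = 0.11 / 0.14 ≈ 0.7857

PN ≈ 0.786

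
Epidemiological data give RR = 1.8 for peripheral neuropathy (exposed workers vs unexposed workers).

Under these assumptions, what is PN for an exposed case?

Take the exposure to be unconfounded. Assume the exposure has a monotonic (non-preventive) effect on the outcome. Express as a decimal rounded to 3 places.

PN ≈ 0.444

Under exogeneity and monotonicity, PN = (RR − 1) / RR = 1 − 1/RR.
PN = (1.8 − 1) / 1.8 = 0.8 / 1.8 ≈ 0.4444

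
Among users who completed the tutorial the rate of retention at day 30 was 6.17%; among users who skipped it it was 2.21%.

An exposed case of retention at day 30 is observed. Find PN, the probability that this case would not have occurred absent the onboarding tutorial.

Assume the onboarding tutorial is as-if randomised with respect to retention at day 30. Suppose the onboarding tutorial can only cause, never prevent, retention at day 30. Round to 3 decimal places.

p₁ = 0.0617, p₀ = 0.0221.
Under exogeneity and monotonicity, PN = (p₁ − p₀) / p₁.
PN = (0.0617 − 0.0221) / 0.0617 = 0.0396 / 0.0617 ≈ 0.6418

PN ≈ 0.642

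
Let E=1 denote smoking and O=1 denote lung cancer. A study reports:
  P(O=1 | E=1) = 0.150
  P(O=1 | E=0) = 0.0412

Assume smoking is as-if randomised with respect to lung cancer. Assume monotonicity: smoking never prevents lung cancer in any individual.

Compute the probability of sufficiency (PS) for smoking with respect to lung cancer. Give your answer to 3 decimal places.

Let p₁ = 0.15, p₀ = 0.0412.
Under exogeneity and monotonicity, PS = (p₁ − p₀) / (1 − p₀).
PS = (0.15 − 0.0412) / (1 − 0.0412) = 0.1088 / 0.9588 ≈ 0.1135

PS ≈ 0.113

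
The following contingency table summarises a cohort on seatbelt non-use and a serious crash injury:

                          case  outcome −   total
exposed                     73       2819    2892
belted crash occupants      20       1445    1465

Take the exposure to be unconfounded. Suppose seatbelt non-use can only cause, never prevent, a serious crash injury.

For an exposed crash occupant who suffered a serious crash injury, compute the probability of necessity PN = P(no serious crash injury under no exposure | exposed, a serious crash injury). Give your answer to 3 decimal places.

PN ≈ 0.459

p₁ = P(outcome | exposed) = 73/2892 = 0.025242
p₀ = P(outcome | unexposed) = 20/1465 = 0.013652
Under exogeneity and monotonicity, PN = (p₁ − p₀)/p₁.
PN = (0.025242 − 0.013652) / 0.025242 ≈ 0.4592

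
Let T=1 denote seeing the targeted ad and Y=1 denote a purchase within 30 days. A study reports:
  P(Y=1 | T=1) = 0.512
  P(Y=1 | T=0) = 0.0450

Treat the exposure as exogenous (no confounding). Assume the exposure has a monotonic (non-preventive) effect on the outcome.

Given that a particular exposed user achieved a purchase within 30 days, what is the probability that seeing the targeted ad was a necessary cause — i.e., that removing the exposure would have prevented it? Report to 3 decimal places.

PN ≈ 0.912

Let p₁ = 0.512, p₀ = 0.045.
Under exogeneity and monotonicity, PN = (p₁ − p₀) / p₁.
PN = (0.512 − 0.045) / 0.512 = 0.467 / 0.512 ≈ 0.9121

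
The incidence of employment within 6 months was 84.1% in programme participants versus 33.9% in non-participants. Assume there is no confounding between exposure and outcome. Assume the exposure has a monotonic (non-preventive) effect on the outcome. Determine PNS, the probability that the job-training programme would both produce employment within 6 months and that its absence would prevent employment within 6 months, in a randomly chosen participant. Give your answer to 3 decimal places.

PNS ≈ 0.502

p₁ = 0.841, p₀ = 0.339.
Under exogeneity and monotonicity, PNS = p₁ − p₀.
PNS = 0.841 − 0.339 = 0.502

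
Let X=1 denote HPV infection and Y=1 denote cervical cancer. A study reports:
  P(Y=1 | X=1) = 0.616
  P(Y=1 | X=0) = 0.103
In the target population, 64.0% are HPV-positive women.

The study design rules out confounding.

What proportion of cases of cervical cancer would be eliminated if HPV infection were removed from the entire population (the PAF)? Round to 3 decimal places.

Let p₁ = 0.616, p₀ = 0.103.
Overall risk P(Y=1) = π·p₁ + (1−π)·p₀ = 0.64×0.616 + 0.36×0.103 = 0.43132.
Under exogeneity, PAF = [P(Y=1) − p₀] / P(Y=1).
PAF = (0.43132 − 0.103) / 0.43132 ≈ 0.7612

PAF ≈ 0.761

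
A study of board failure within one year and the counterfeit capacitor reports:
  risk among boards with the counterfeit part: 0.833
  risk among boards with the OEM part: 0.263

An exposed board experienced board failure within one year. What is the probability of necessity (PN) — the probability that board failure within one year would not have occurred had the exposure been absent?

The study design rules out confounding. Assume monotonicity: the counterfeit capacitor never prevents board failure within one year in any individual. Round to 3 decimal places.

Let p₁ = 0.833, p₀ = 0.263.
Under exogeneity and monotonicity, PN = (p₁ − p₀) / p₁.
PN = (0.833 − 0.263) / 0.833 = 0.57 / 0.833 ≈ 0.6843

PN ≈ 0.684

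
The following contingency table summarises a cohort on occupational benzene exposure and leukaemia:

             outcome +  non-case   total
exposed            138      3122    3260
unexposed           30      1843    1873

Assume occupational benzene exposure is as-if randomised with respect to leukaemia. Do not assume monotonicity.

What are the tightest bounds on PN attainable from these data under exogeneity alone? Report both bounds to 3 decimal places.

p₁ = P(outcome | exposed) = 138/3260 = 0.042331
p₀ = P(outcome | unexposed) = 30/1873 = 0.016017
Under exogeneity alone the bounds on PN are max{0,(p₁−p₀)/p₁} ≤ PN ≤ min{1,(1−p₀)/p₁}.
  lower = (p₁ − p₀)/p₁ = 0.026314 / 0.042331 ≈ 0.6216
  upper = min{1, (1 − p₀)/p₁} = 0.98398 / 0.042331 ≈ 23.2448 → capped at 1

0.622 ≤ PN ≤ 1.000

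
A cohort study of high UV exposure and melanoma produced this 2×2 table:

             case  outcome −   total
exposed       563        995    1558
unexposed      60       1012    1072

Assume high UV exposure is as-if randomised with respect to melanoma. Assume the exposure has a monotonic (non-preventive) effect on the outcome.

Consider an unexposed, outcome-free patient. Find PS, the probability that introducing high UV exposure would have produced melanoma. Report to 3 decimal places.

p₁ = P(outcome | exposed) = 563/1558 = 0.36136
p₀ = P(outcome | unexposed) = 60/1072 = 0.05597
Under exogeneity and monotonicity, PS = (p₁ − p₀) / (1 − p₀).
PS = (0.36136 − 0.05597) / (1 − 0.05597) = 0.30539 / 0.94403 ≈ 0.3235

PS ≈ 0.323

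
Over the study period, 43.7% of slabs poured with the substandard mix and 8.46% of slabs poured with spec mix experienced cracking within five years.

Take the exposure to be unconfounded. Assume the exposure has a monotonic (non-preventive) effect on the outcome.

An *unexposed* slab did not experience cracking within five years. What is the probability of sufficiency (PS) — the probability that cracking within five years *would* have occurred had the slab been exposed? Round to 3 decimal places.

PS ≈ 0.385

p₁ = 0.437, p₀ = 0.0846.
Under exogeneity and monotonicity, PS = (p₁ − p₀) / (1 − p₀).
PS = (0.437 − 0.0846) / (1 − 0.0846) = 0.3524 / 0.9154 ≈ 0.3850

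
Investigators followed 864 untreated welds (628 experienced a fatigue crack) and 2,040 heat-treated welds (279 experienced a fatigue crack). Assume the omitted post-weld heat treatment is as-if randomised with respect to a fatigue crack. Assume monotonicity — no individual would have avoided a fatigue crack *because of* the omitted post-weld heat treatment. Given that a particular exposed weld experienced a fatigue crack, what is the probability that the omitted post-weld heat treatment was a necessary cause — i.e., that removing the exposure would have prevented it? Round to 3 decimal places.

p₁ = P(outcome | exposed) = 628/864 = 0.72685
p₀ = P(outcome | unexposed) = 279/2040 = 0.13676
Under exogeneity and monotonicity, PN = (p₁ − p₀) / p₁.
PN = (0.72685 − 0.13676) / 0.72685 = 0.59009 / 0.72685 ≈ 0.8118

PN ≈ 0.812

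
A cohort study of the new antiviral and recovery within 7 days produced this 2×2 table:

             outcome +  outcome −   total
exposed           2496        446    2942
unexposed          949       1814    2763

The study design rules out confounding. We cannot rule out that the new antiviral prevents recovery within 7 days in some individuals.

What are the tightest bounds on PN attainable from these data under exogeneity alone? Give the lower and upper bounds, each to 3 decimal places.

p₁ = P(outcome | exposed) = 2496/2942 = 0.8484
p₀ = P(outcome | unexposed) = 949/2763 = 0.34347
Under exogeneity alone the bounds on PN are max{0,(p₁−p₀)/p₁} ≤ PN ≤ min{1,(1−p₀)/p₁}.
  lower = (p₁ − p₀)/p₁ = 0.50494 / 0.8484 ≈ 0.5952
  upper = min{1, (1 − p₀)/p₁} = 0.65653 / 0.8484 ≈ 0.7738

0.595 ≤ PN ≤ 0.774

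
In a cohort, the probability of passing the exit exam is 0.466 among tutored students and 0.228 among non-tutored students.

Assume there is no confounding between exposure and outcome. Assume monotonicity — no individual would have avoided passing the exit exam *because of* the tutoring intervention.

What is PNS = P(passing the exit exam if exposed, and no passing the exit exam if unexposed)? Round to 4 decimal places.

Let p₁ = 0.466, p₀ = 0.228.
Under exogeneity and monotonicity, PNS = p₁ − p₀.
PNS = 0.466 − 0.228 = 0.238

PNS ≈ 0.2380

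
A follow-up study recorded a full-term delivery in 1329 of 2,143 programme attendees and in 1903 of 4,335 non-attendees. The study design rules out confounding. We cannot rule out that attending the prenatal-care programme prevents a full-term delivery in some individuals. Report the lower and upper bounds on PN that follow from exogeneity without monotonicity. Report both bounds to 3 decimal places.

0.292 ≤ PN ≤ 0.905

p₁ = P(outcome | exposed) = 1329/2143 = 0.62016
p₀ = P(outcome | unexposed) = 1903/4335 = 0.43899
Under exogeneity alone the bounds on PN are max{0,(p₁−p₀)/p₁} ≤ PN ≤ min{1,(1−p₀)/p₁}.
  lower = (p₁ − p₀)/p₁ = 0.18117 / 0.62016 ≈ 0.2921
  upper = min{1, (1 − p₀)/p₁} = 0.56101 / 0.62016 ≈ 0.9046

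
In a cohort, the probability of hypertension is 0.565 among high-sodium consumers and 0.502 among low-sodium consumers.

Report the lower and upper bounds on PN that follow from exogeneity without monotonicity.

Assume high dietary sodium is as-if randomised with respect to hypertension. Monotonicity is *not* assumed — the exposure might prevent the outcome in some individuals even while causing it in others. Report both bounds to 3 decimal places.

Let p₁ = 0.565, p₀ = 0.502.
Under exogeneity alone the bounds on PN are max{0,(p₁−p₀)/p₁} ≤ PN ≤ min{1,(1−p₀)/p₁}.
  lower = (p₁ − p₀)/p₁ = 0.063 / 0.565 ≈ 0.1115
  upper = min{1, (1 − p₀)/p₁} = 0.498 / 0.565 ≈ 0.8814

0.112 ≤ PN ≤ 0.881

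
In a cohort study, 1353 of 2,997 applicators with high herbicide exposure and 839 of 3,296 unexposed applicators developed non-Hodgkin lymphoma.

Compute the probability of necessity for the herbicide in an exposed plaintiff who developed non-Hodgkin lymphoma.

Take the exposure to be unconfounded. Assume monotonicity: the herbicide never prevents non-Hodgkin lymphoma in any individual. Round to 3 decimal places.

p₁ = P(outcome | exposed) = 1353/2997 = 0.45145
p₀ = P(outcome | unexposed) = 839/3296 = 0.25455
Under exogeneity and monotonicity, PN = (p₁ − p₀) / p₁.
PN = (0.45145 − 0.25455) / 0.45145 = 0.1969 / 0.45145 ≈ 0.4361

PN ≈ 0.436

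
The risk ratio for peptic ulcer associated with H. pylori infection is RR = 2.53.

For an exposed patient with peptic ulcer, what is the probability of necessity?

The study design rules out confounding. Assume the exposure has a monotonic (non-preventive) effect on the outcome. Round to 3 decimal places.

Under exogeneity and monotonicity, PN = (RR − 1) / RR = 1 − 1/RR.
PN = (2.53 − 1) / 2.53 = 1.53 / 2.53 ≈ 0.6047

PN ≈ 0.605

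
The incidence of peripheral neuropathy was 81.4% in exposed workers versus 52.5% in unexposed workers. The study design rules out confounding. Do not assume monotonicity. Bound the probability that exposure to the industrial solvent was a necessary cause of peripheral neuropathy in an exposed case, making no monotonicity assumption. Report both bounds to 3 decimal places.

p₁ = 0.814, p₀ = 0.525.
Under exogeneity alone the bounds on PN are max{0,(p₁−p₀)/p₁} ≤ PN ≤ min{1,(1−p₀)/p₁}.
  lower = (p₁ − p₀)/p₁ = 0.289 / 0.814 ≈ 0.3550
  upper = min{1, (1 − p₀)/p₁} = 0.475 / 0.814 ≈ 0.5835

0.355 ≤ PN ≤ 0.584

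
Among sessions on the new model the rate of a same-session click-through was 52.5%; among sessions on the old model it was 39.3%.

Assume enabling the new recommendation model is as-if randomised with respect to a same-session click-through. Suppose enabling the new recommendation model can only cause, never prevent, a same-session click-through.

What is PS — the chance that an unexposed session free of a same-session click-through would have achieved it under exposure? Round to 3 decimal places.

PS ≈ 0.217

p₁ = 0.525, p₀ = 0.393.
Under exogeneity and monotonicity, PS = (p₁ − p₀) / (1 − p₀).
PS = (0.525 − 0.393) / (1 − 0.393) = 0.132 / 0.607 ≈ 0.2175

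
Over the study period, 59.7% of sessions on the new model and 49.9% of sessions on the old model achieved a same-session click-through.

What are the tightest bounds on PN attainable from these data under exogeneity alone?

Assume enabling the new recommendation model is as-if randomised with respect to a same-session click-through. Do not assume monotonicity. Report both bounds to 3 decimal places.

0.164 ≤ PN ≤ 0.839

p₁ = 0.597, p₀ = 0.499.
Under exogeneity alone the bounds on PN are max{0,(p₁−p₀)/p₁} ≤ PN ≤ min{1,(1−p₀)/p₁}.
  lower = (p₁ − p₀)/p₁ = 0.098 / 0.597 ≈ 0.1642
  upper = min{1, (1 − p₀)/p₁} = 0.501 / 0.597 ≈ 0.8392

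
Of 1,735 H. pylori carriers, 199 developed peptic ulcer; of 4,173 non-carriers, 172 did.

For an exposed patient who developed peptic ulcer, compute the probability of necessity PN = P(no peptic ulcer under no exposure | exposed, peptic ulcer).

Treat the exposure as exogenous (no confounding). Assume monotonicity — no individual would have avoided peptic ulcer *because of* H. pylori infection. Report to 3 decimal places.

PN ≈ 0.641

p₁ = P(outcome | exposed) = 199/1735 = 0.1147
p₀ = P(outcome | unexposed) = 172/4173 = 0.041217
Under exogeneity and monotonicity, PN = (p₁ − p₀) / p₁.
PN = (0.1147 − 0.041217) / 0.1147 = 0.07348 / 0.1147 ≈ 0.6406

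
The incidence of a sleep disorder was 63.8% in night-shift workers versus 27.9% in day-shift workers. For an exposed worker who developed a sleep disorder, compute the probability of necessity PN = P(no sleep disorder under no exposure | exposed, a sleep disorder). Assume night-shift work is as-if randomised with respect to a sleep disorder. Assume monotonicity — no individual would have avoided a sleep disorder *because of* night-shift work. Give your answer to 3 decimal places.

p₁ = 0.638, p₀ = 0.279.
Under exogeneity and monotonicity, PN = (p₁ − p₀) / p₁.
PN = (0.638 − 0.279) / 0.638 = 0.359 / 0.638 ≈ 0.5627

PN ≈ 0.563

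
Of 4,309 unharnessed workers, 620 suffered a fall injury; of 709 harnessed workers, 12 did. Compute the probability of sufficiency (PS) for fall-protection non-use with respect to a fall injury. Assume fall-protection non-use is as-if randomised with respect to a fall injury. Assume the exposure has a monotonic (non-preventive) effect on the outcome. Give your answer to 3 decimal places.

PS ≈ 0.129

p₁ = P(outcome | exposed) = 620/4309 = 0.14388
p₀ = P(outcome | unexposed) = 12/709 = 0.016925
Under exogeneity and monotonicity, PS = (p₁ − p₀) / (1 − p₀).
PS = (0.14388 − 0.016925) / (1 − 0.016925) = 0.12696 / 0.98307 ≈ 0.1291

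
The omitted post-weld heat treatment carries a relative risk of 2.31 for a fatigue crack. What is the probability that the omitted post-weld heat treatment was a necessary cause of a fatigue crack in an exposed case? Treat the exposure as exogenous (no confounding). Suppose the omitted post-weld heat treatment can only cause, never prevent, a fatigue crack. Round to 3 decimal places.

Under exogeneity and monotonicity, PN = (RR − 1) / RR = 1 − 1/RR.
PN = (2.31 − 1) / 2.31 = 1.31 / 2.31 ≈ 0.5671

PN ≈ 0.567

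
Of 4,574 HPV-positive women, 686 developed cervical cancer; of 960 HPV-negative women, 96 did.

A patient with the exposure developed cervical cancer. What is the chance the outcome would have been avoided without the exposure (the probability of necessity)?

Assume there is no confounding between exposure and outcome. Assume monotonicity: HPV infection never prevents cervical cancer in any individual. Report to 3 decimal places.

p₁ = P(outcome | exposed) = 686/4574 = 0.14998
p₀ = P(outcome | unexposed) = 96/960 = 0.1
Under exogeneity and monotonicity, PN = (p₁ − p₀) / p₁.
PN = (0.14998 − 0.1) / 0.14998 = 0.049978 / 0.14998 ≈ 0.3332

PN ≈ 0.333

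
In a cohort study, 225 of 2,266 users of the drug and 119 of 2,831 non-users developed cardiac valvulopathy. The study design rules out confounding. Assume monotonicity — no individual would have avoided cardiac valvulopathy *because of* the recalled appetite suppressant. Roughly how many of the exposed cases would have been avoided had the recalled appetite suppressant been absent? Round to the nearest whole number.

p₁ = P(outcome | exposed) = 225/2266 = 0.099294
p₀ = P(outcome | unexposed) = 119/2831 = 0.042035
PN = (p₁ − p₀)/p₁ = (0.099294 − 0.042035) / 0.099294 ≈ 0.57666.
Attributable cases ≈ PN × (exposed cases) = 0.57666 × 225 ≈ 129.75.

about 130 cases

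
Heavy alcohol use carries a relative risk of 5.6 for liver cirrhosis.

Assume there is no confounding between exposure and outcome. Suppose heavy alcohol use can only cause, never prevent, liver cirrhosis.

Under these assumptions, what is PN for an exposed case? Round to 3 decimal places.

PN ≈ 0.821

Under exogeneity and monotonicity, PN = (RR − 1) / RR = 1 − 1/RR.
PN = (5.6 − 1) / 5.6 = 4.6 / 5.6 ≈ 0.8214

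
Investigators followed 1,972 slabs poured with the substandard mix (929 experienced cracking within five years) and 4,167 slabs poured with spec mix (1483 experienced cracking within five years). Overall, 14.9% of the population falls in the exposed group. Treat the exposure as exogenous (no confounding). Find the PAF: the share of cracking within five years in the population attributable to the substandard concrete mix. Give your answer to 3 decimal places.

p₁ = P(outcome | exposed) = 929/1972 = 0.4711
p₀ = P(outcome | unexposed) = 1483/4167 = 0.35589
Overall risk P(Y=1) = π·p₁ + (1−π)·p₀ = 0.149×0.4711 + 0.851×0.35589 = 0.37306.
Under exogeneity, PAF = [P(Y=1) − p₀] / P(Y=1).
PAF = (0.37306 − 0.35589) / 0.37306 ≈ 0.0460

PAF ≈ 0.046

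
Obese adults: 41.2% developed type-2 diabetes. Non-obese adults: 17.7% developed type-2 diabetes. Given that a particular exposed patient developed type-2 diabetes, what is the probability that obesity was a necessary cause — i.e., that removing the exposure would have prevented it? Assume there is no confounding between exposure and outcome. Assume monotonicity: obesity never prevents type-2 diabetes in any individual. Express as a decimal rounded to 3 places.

p₁ = 0.412, p₀ = 0.177.
Under exogeneity and monotonicity, PN = (p₁ − p₀) / p₁.
PN = (0.412 − 0.177) / 0.412 = 0.235 / 0.412 ≈ 0.5704

PN ≈ 0.570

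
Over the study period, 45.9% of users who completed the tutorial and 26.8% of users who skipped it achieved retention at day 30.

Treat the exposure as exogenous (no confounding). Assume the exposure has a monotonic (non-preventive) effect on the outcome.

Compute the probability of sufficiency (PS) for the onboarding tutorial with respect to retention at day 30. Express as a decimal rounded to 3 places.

PS ≈ 0.261

p₁ = 0.459, p₀ = 0.268.
Under exogeneity and monotonicity, PS = (p₁ − p₀) / (1 − p₀).
PS = (0.459 − 0.268) / (1 − 0.268) = 0.191 / 0.732 ≈ 0.2609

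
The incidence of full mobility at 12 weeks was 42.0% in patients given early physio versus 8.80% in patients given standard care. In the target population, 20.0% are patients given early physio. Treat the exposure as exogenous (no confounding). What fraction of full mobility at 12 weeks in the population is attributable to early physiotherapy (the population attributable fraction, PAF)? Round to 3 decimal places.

p₁ = 0.42, p₀ = 0.088.
Overall risk P(Y=1) = π·p₁ + (1−π)·p₀ = 0.2×0.42 + 0.8×0.088 = 0.1544.
Under exogeneity, PAF = [P(Y=1) − p₀] / P(Y=1).
PAF = (0.1544 − 0.088) / 0.1544 ≈ 0.4301

PAF ≈ 0.430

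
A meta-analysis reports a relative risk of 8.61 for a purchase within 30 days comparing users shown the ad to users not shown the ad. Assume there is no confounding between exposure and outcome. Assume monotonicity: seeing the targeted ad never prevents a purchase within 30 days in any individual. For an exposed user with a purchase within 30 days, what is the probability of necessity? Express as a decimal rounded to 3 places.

PN ≈ 0.884

Under exogeneity and monotonicity, PN = (RR − 1) / RR = 1 − 1/RR.
PN = (8.61 − 1) / 8.61 = 7.61 / 8.61 ≈ 0.8839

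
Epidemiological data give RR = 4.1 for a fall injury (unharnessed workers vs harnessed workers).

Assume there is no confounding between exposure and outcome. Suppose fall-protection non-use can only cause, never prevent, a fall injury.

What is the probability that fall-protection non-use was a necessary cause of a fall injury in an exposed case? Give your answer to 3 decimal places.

Under exogeneity and monotonicity, PN = (RR − 1) / RR = 1 − 1/RR.
PN = (4.1 − 1) / 4.1 = 3.1 / 4.1 ≈ 0.7561

PN ≈ 0.756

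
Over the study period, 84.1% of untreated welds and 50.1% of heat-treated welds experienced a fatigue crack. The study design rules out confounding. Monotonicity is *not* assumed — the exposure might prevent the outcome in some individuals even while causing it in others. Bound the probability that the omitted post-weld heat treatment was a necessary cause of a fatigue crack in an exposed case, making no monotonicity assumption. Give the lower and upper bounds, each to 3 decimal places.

0.404 ≤ PN ≤ 0.593

p₁ = 0.841, p₀ = 0.501.
Under exogeneity alone the bounds on PN are max{0,(p₁−p₀)/p₁} ≤ PN ≤ min{1,(1−p₀)/p₁}.
  lower = (p₁ − p₀)/p₁ = 0.34 / 0.841 ≈ 0.4043
  upper = min{1, (1 − p₀)/p₁} = 0.499 / 0.841 ≈ 0.5933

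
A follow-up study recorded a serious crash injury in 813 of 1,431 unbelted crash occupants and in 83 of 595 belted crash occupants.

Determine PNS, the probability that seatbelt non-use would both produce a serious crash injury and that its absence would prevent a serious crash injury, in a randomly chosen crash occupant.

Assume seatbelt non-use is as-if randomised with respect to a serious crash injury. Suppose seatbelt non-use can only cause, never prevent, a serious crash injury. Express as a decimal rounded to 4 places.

PNS ≈ 0.4286

p₁ = P(outcome | exposed) = 813/1431 = 0.56813
p₀ = P(outcome | unexposed) = 83/595 = 0.1395
Under exogeneity and monotonicity, PNS = p₁ − p₀.
PNS = 0.56813 − 0.1395 = 0.42864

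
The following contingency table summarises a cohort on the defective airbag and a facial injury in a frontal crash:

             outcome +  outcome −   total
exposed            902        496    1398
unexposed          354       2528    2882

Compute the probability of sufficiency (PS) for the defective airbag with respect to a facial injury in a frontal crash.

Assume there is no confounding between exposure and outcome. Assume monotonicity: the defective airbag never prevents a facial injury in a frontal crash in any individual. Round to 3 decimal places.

p₁ = P(outcome | exposed) = 902/1398 = 0.64521
p₀ = P(outcome | unexposed) = 354/2882 = 0.12283
Under exogeneity and monotonicity, PS = (p₁ − p₀)/(1 − p₀).
PS = (0.64521 − 0.12283) / 0.87717 ≈ 0.5955

PS ≈ 0.596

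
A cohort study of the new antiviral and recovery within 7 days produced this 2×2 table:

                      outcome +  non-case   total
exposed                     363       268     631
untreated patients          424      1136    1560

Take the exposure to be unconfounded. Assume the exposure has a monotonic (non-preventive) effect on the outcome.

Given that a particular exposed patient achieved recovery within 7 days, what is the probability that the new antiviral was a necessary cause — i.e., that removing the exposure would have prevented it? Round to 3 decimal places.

PN ≈ 0.528

p₁ = P(outcome | exposed) = 363/631 = 0.57528
p₀ = P(outcome | unexposed) = 424/1560 = 0.27179
Under exogeneity and monotonicity, PN = (p₁ − p₀) / p₁.
PN = (0.57528 − 0.27179) / 0.57528 = 0.30348 / 0.57528 ≈ 0.5275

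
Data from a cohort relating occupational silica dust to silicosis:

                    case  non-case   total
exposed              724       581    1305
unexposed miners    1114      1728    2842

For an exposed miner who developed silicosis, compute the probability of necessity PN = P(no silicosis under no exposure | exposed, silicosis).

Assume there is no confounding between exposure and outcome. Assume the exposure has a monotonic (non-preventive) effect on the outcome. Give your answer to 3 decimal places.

p₁ = P(outcome | exposed) = 724/1305 = 0.55479
p₀ = P(outcome | unexposed) = 1114/2842 = 0.39198
Under exogeneity and monotonicity, PN = (p₁ − p₀) / p₁.
PN = (0.55479 − 0.39198) / 0.55479 = 0.16281 / 0.55479 ≈ 0.2935

PN ≈ 0.293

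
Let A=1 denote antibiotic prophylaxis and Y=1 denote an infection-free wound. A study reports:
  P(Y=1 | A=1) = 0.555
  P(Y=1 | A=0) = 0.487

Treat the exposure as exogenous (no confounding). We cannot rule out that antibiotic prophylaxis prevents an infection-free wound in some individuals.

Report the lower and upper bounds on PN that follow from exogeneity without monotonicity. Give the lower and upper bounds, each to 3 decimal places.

Let p₁ = 0.555, p₀ = 0.487.
Under exogeneity alone the bounds on PN are max{0,(p₁−p₀)/p₁} ≤ PN ≤ min{1,(1−p₀)/p₁}.
  lower = (p₁ − p₀)/p₁ = 0.068 / 0.555 ≈ 0.1225
  upper = min{1, (1 − p₀)/p₁} = 0.513 / 0.555 ≈ 0.9243

0.123 ≤ PN ≤ 0.924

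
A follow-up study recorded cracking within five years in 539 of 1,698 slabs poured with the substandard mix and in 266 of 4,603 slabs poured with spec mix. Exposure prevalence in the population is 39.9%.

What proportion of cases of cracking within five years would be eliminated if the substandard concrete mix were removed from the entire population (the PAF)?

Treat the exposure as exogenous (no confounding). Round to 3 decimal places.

p₁ = P(outcome | exposed) = 539/1698 = 0.31743
p₀ = P(outcome | unexposed) = 266/4603 = 0.057788
Overall risk P(Y=1) = π·p₁ + (1−π)·p₀ = 0.399×0.31743 + 0.601×0.057788 = 0.16139.
Under exogeneity, PAF = [P(Y=1) − p₀] / P(Y=1).
PAF = (0.16139 − 0.057788) / 0.16139 ≈ 0.6419

PAF ≈ 0.642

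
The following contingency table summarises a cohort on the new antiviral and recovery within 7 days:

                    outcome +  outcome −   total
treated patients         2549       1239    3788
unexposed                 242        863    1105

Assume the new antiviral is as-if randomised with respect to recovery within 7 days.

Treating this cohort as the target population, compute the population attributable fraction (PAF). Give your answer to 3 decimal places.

PAF ≈ 0.616

p₁ = P(outcome | exposed) = 2549/3788 = 0.67291
p₀ = P(outcome | unexposed) = 242/1105 = 0.219
Exposure prevalence π = 3788/4893 = 0.77417; overall risk P(Y=1) = 0.57041.
Under exogeneity, PAF = [P(Y=1) − p₀]/P(Y=1).
PAF = (0.57041 − 0.219) / 0.57041 ≈ 0.6161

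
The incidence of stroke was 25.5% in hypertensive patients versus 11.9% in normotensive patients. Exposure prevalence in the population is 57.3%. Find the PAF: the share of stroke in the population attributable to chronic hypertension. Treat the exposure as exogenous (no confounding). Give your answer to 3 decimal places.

PAF ≈ 0.396

p₁ = 0.255, p₀ = 0.119.
Overall risk P(Y=1) = π·p₁ + (1−π)·p₀ = 0.573×0.255 + 0.427×0.119 = 0.19693.
Under exogeneity, PAF = [P(Y=1) − p₀] / P(Y=1).
PAF = (0.19693 − 0.119) / 0.19693 ≈ 0.3957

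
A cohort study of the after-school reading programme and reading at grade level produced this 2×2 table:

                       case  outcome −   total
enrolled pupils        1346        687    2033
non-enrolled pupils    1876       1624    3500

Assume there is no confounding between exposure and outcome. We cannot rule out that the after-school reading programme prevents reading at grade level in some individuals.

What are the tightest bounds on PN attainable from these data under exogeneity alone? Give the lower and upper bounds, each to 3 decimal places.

0.190 ≤ PN ≤ 0.701

p₁ = P(outcome | exposed) = 1346/2033 = 0.66208
p₀ = P(outcome | unexposed) = 1876/3500 = 0.536
Under exogeneity alone the bounds on PN are max{0,(p₁−p₀)/p₁} ≤ PN ≤ min{1,(1−p₀)/p₁}.
  lower = (p₁ − p₀)/p₁ = 0.12608 / 0.66208 ≈ 0.1904
  upper = min{1, (1 − p₀)/p₁} = 0.464 / 0.66208 ≈ 0.7008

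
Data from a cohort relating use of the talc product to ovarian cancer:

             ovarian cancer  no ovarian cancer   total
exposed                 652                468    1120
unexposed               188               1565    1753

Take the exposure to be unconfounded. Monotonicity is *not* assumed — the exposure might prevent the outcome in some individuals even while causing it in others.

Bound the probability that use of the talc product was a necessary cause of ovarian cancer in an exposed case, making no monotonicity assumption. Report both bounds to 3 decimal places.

p₁ = P(outcome | exposed) = 652/1120 = 0.58214
p₀ = P(outcome | unexposed) = 188/1753 = 0.10724
Under exogeneity alone the bounds on PN are max{0,(p₁−p₀)/p₁} ≤ PN ≤ min{1,(1−p₀)/p₁}.
  lower = (p₁ − p₀)/p₁ = 0.4749 / 0.58214 ≈ 0.8158
  upper = min{1, (1 − p₀)/p₁} = 0.89276 / 0.58214 ≈ 1.5336 → capped at 1

0.816 ≤ PN ≤ 1.000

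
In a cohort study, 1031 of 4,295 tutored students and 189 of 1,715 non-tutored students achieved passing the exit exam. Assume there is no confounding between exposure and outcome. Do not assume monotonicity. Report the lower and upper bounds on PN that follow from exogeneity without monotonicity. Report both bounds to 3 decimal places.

0.541 ≤ PN ≤ 1.000

p₁ = P(outcome | exposed) = 1031/4295 = 0.24005
p₀ = P(outcome | unexposed) = 189/1715 = 0.1102
Under exogeneity alone the bounds on PN are max{0,(p₁−p₀)/p₁} ≤ PN ≤ min{1,(1−p₀)/p₁}.
  lower = (p₁ − p₀)/p₁ = 0.12984 / 0.24005 ≈ 0.5409
  upper = min{1, (1 − p₀)/p₁} = 0.8898 / 0.24005 ≈ 3.7068 → capped at 1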